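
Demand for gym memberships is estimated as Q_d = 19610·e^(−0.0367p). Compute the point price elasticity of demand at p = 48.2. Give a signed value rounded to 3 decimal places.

-1.769

dQ_d/dp = −0.0367·Q_d = -122.716. At p = 48.2, Q_d = 3343.77.
Ed = (dQ_d/dp)·(p/Q_d) = (-122.716) × (48.2/3343.77) = -1.76894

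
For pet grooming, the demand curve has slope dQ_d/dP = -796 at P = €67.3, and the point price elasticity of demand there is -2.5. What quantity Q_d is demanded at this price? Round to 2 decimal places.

21428.32

Ed = (dQ_d/dP)·(P/Q_d) ⇒ Q_d = (dQ_d/dP)·P/Ed = (-796)·67.3/(-2.5) = 21428.32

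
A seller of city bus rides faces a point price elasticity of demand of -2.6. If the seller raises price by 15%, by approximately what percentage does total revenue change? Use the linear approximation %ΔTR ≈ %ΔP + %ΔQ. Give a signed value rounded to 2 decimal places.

-24.00%

%ΔQ ≈ Ed × %ΔP = (-2.6) × (+15%) = -39.0000%
%ΔTR ≈ %ΔP + %ΔQ = (+15%) + (-39.0000%) = -24.0000%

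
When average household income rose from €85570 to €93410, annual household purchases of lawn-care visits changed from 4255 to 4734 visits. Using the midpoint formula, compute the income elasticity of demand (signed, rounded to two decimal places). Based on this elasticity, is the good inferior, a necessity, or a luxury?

1.22; luxury

%ΔQ = (4734 − 4255)/[( 4255 + 4734)/2] = 479/4494.5 = 0.106574…
%ΔIncome = (93410 − 85570)/[( 85570 + 93410)/2] = 7840/89490 = 0.087607…
E_income = (479/4494.5) / (7840/89490) = 1.2165…
E_income > 1 ⇒ normal good, luxury.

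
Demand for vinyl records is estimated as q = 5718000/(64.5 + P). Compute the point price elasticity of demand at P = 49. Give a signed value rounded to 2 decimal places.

-0.43

dq/dP = −5718000/(64.5 + P)² = -443.867. At P = 49, q = 50378.9.
Ed = (dq/dP)·(P/q) = (-443.867) × (49/50378.9) = -0.4317…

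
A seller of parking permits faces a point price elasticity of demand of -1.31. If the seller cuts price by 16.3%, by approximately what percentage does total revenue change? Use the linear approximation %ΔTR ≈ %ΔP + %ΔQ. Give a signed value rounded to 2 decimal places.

%ΔQ ≈ Ed × %ΔP = (-1.31) × (-16.3%) = +21.3530%
%ΔTR ≈ %ΔP + %ΔQ = (-16.3%) + (+21.3530%) = +5.0530%

+5.05%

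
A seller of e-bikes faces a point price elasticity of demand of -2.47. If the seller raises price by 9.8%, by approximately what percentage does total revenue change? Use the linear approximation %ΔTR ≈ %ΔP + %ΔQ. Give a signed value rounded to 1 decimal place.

-14.4%

%ΔQ ≈ Ed × %ΔP = (-2.47) × (+9.8%) = -24.2060%
%ΔTR ≈ %ΔP + %ΔQ = (+9.8%) + (-24.2060%) = -14.4060%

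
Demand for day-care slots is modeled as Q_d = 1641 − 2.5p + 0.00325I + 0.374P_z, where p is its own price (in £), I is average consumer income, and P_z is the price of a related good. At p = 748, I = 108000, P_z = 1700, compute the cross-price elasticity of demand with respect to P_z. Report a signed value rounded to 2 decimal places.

0.84

At the given values, Q_d = 1641 − 2.5(748) + 0.00325(108000) + 0.374(1700) = 757.8.
∂Q_d/∂P_z = 0.374.
E = (0.374) × (1700/757.8) = 0.8390…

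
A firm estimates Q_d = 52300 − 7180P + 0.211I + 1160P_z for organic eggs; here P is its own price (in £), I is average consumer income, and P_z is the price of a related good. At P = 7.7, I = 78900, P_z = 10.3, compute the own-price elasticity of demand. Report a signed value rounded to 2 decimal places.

At the given values, Q_d = 52300 − 7180(7.7) + 0.211(78900) + 1160(10.3) = 25609.9.
∂Q_d/∂P = −7180.
E = (-7180) × (7.7/25609.9) = -2.1587…

-2.16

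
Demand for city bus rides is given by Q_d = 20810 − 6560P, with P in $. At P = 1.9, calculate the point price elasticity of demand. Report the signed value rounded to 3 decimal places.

-1.493

dQ_d/dP = −6560. At P = 1.9, Q_d = 20810 − 6560(1.9) = 8346.
Ed = (dQ_d/dP)·(P/Q_d) = −6560 × (1.9/8346) = -1.49341…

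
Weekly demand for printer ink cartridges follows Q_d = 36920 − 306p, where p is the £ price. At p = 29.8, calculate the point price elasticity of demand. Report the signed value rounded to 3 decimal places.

-0.328

dQ_d/dp = −306. At p = 29.8, Q_d = 36920 − 306(29.8) = 27801.2.
Ed = (dQ_d/dp)·(p/Q_d) = −306 × (29.8/27801.2) = -0.32800…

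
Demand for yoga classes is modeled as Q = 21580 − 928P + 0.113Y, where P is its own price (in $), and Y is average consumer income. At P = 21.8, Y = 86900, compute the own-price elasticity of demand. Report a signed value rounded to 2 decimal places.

-1.81

At the given values, Q = 21580 − 928(21.8) + 0.113(86900) = 11169.3.
∂Q/∂P = −928.
E = (-928) × (21.8/11169.3) = -1.8112…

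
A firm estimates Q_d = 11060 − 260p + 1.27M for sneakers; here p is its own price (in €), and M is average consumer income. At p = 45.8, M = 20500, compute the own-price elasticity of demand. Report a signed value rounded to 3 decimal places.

At the given values, Q_d = 11060 − 260(45.8) + 1.27(20500) = 25187.
∂Q_d/∂p = −260.
E = (-260) × (45.8/25187) = -0.47278…

-0.473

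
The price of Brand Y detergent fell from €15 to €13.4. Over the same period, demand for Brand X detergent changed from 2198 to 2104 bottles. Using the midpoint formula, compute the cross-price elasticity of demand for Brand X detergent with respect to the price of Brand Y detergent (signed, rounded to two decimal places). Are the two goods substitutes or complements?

0.39; substitutes

%ΔQ_{Brand X detergent} = (2104 − 2198)/avg = -94/2151 = -0.043700…
%ΔP_{Brand Y detergent} = (13.4 − 15)/avg = -1.6/14.2 = -0.112676…
E_cross = (-94/2151) / (-1.6/14.2) = 0.3878…
E_cross > 0 ⇒ the goods are substitutes.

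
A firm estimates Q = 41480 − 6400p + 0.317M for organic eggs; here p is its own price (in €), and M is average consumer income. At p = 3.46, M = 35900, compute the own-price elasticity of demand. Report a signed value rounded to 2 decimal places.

-0.72

At the given values, Q = 41480 − 6400(3.46) + 0.317(35900) = 30716.3.
∂Q/∂p = −6400.
E = (-6400) × (3.46/30716.3) = -0.7209…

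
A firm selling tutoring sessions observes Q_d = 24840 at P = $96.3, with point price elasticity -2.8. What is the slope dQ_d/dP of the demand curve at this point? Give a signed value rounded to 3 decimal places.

Ed = (dQ_d/dP)·(P/Q_d) ⇒ dQ_d/dP = Ed·Q_d/P = (-2.8)·24840/96.3 = -722.24299…

-722.243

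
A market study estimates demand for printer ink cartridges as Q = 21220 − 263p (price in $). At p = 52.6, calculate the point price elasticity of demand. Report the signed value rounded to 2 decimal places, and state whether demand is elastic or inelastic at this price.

-1.87; elastic

dQ/dp = −263. At p = 52.6, Q = 21220 − 263(52.6) = 7386.2.
Ed = (dQ/dp)·(p/Q) = −263 × (52.6/7386.2) = -1.8729…
|Ed| = 1.87 > 1, so demand is elastic.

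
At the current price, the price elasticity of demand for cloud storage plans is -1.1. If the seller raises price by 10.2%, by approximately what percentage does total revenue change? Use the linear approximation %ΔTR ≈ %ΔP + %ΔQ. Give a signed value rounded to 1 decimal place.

-1.0%

%ΔQ ≈ Ed × %ΔP = (-1.1) × (+10.2%) = -11.2200%
%ΔTR ≈ %ΔP + %ΔQ = (+10.2%) + (-11.2200%) = -1.0200%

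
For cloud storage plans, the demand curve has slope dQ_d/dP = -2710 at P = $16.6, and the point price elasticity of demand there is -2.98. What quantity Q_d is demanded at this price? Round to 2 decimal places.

Ed = (dQ_d/dP)·(P/Q_d) ⇒ Q_d = (dQ_d/dP)·P/Ed = (-2710)·16.6/(-2.98) = 15095.9731…

15095.97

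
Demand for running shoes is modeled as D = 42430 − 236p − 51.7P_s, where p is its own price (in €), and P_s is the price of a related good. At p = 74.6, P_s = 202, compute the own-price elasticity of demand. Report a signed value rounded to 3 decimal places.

-1.224

At the given values, D = 42430 − 236(74.6) − 51.7(202) = 14381.
∂D/∂p = −236.
E = (-236) × (74.6/14381) = -1.22422…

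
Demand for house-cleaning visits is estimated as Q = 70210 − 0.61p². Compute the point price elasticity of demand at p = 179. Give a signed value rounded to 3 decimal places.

dQ/dp = −2·0.61·p = -218.38. At p = 179, Q = 50664.99.
Ed = (dQ/dp)·(p/Q) = (-218.38) × (179/50664.99) = -0.77153…

-0.772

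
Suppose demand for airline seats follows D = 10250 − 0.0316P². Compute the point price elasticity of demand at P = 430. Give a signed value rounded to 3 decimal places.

dD/dP = −2·0.0316·P = -27.176. At P = 430, D = 4407.16.
Ed = (dD/dP)·(P/D) = (-27.176) × (430/4407.16) = -2.65152…

-2.652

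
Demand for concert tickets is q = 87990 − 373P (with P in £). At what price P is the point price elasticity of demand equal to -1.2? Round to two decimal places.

Ed = −373P/(87990 − 373P). Set this equal to -1.2:
373P = 1.2·(87990 − 373P) ⇒ 373P(1 + 1.2) = 1.2·87990
P = 1.2·87990 / (373·2.2) = 128.6717…

128.67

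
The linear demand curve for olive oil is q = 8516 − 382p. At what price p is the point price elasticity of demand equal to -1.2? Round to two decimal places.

12.16

Ed = −382p/(8516 − 382p). Set this equal to -1.2:
382p = 1.2·(8516 − 382p) ⇒ 382p(1 + 1.2) = 1.2·8516
p = 1.2·8516 / (382·2.2) = 12.1599…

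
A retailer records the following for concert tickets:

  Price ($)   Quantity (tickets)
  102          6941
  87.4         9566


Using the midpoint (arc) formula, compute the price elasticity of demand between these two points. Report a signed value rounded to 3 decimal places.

-2.063

%ΔQ = (9566 − 6941) / [(6941 + 9566)/2] = 2625/8253.5 = 0.318046…
%ΔP = (87.4 − 102) / [(102 + 87.4)/2] = -14.6/94.7 = -0.154171…
Arc Ed = %ΔQ / %ΔP = (2625/8253.5) / (-14.6/94.7) = -2.06294…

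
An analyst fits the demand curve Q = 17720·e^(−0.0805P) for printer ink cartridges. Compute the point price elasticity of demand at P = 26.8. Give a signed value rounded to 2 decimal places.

-2.16

dQ/dP = −0.0805·Q = -164.935. At P = 26.8, Q = 2048.88.
Ed = (dQ/dP)·(P/Q) = (-164.935) × (26.8/2048.88) = -2.1574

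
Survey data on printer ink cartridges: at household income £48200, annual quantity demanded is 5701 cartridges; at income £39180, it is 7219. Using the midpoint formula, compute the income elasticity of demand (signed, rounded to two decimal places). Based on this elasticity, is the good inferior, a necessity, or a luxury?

-1.14; inferior

%ΔQ = (7219 − 5701)/[( 5701 + 7219)/2] = 1518/6460 = 0.234984…
%ΔIncome = (39180 − 48200)/[( 48200 + 39180)/2] = -9020/43690 = -0.206454…
E_income = (1518/6460) / (-9020/43690) = -1.1381…
E_income < 0 ⇒ inferior good.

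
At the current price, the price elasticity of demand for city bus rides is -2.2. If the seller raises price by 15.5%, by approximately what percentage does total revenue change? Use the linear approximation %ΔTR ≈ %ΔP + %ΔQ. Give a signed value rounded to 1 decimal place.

%ΔQ ≈ Ed × %ΔP = (-2.2) × (+15.5%) = -34.1000%
%ΔTR ≈ %ΔP + %ΔQ = (+15.5%) + (-34.1000%) = -18.6000%

-18.6%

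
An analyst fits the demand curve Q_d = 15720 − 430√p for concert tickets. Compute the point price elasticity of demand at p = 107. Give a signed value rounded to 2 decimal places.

-0.20

dQ_d/dp = −430/(2√p) = -20.7848. At p = 107, Q_d = 11272.
Ed = (dQ_d/dp)·(p/Q_d) = (-20.7848) × (107/11272) = -0.1973…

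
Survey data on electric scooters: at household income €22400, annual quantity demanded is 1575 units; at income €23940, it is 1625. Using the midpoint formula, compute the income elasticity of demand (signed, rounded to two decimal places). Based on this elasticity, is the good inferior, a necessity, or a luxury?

%ΔQ = (1625 − 1575)/[( 1575 + 1625)/2] = 50/1600 = 0.03125
%ΔIncome = (23940 − 22400)/[( 22400 + 23940)/2] = 1540/23170 = 0.066465…
E_income = (50/1600) / (1540/23170) = 0.4701…
0 < E_income < 1 ⇒ normal good, necessity.

0.47; necessity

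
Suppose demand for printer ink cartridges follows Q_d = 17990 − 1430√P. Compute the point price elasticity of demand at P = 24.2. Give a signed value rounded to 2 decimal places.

dQ_d/dP = −1430/(2√P) = -145.344. At P = 24.2, Q_d = 10955.3.
Ed = (dQ_d/dP)·(P/Q_d) = (-145.344) × (24.2/10955.3) = -0.3210…

-0.32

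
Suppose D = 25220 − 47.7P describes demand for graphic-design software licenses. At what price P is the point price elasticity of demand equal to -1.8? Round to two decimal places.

339.89

Ed = −47.7P/(25220 − 47.7P). Set this equal to -1.8:
47.7P = 1.8·(25220 − 47.7P) ⇒ 47.7P(1 + 1.8) = 1.8·25220
P = 1.8·25220 / (47.7·2.8) = 339.8921…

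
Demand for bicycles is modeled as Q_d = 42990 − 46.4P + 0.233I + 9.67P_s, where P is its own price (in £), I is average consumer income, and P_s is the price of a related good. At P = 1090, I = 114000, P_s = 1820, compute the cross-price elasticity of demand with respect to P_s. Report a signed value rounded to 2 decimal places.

0.48

At the given values, Q_d = 42990 − 46.4(1090) + 0.233(114000) + 9.67(1820) = 36575.4.
∂Q_d/∂P_s = 9.67.
E = (9.67) × (1820/36575.4) = 0.4811…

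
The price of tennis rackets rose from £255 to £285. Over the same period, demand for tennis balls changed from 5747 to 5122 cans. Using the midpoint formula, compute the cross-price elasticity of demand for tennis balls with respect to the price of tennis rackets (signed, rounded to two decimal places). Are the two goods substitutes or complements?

%ΔQ_{tennis balls} = (5122 − 5747)/avg = -625/5434.5 = -0.115005…
%ΔP_{tennis rackets} = (285 − 255)/avg = 30/270 = 0.111111…
E_cross = (-625/5434.5) / (30/270) = -1.0350…
E_cross < 0 ⇒ the goods are complements.

-1.04; complements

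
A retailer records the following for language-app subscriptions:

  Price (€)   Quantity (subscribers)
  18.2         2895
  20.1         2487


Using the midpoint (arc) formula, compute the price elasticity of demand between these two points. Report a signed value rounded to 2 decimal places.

-1.53

%ΔQ = (2487 − 2895) / [(2895 + 2487)/2] = -408/2691 = -0.151616…
%ΔP = (20.1 − 18.2) / [(18.2 + 20.1)/2] = 1.9/19.15 = 0.099216…
Arc Ed = %ΔQ / %ΔP = (-408/2691) / (1.9/19.15) = -1.5281…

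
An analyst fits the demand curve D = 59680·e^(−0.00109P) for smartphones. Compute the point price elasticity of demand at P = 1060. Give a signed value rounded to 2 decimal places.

dD/dP = −0.00109·D = -20.4867. At P = 1060, D = 18795.1.
Ed = (dD/dP)·(P/D) = (-20.4867) × (1060/18795.1) = -1.1554

-1.16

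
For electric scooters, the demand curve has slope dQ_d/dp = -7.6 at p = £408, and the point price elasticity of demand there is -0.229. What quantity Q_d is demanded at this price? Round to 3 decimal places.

Ed = (dQ_d/dp)·(p/Q_d) ⇒ Q_d = (dQ_d/dp)·p/Ed = (-7.6)·408/(-0.229) = 13540.61135…

13540.611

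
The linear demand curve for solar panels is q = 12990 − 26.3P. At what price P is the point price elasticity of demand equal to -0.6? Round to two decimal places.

185.22

Ed = −26.3P/(12990 − 26.3P). Set this equal to -0.6:
26.3P = 0.6·(12990 − 26.3P) ⇒ 26.3P(1 + 0.6) = 0.6·12990
P = 0.6·12990 / (26.3·1.6) = 185.2186…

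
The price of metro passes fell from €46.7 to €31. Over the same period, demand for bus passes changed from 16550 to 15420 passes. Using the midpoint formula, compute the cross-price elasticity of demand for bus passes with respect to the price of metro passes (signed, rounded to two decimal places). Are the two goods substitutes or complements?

0.17; substitutes

%ΔQ_{bus passes} = (15420 − 16550)/avg = -1130/15985 = -0.070691…
%ΔP_{metro passes} = (31 − 46.7)/avg = -15.7/38.85 = -0.404118…
E_cross = (-1130/15985) / (-15.7/38.85) = 0.1749…
E_cross > 0 ⇒ the goods are substitutes.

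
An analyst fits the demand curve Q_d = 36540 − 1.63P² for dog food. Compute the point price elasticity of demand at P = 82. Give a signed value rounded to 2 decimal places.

dQ_d/dP = −2·1.63·P = -267.32. At P = 82, Q_d = 25579.88.
Ed = (dQ_d/dP)·(P/Q_d) = (-267.32) × (82/25579.88) = -0.8569…

-0.86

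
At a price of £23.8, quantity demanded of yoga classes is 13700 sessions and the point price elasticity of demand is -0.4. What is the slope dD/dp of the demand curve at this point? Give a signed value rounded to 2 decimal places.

Ed = (dD/dp)·(p/D) ⇒ dD/dp = Ed·D/p = (-0.4)·13700/23.8 = -230.2521…

-230.25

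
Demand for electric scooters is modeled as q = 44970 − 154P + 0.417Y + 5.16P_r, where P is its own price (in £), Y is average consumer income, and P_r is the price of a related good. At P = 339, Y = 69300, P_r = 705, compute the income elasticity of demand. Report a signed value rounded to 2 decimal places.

At the given values, q = 44970 − 154(339) + 0.417(69300) + 5.16(705) = 25299.9.
∂q/∂Y = 0.417.
E = (0.417) × (69300/25299.9) = 1.1422…

1.14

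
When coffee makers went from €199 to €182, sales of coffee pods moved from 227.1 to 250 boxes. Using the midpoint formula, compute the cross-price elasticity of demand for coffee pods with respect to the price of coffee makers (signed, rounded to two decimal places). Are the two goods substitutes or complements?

-1.08; complements

%ΔQ_{coffee pods} = (250 − 227.1)/avg = 22.9/238.55 = 0.095996…
%ΔP_{coffee makers} = (182 − 199)/avg = -17/190.5 = -0.089238…
E_cross = (22.9/238.55) / (-17/190.5) = -1.0757…
E_cross < 0 ⇒ the goods are complements.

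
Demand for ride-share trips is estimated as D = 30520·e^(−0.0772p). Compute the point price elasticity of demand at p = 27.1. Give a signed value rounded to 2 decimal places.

-2.09

dD/dp = −0.0772·D = -290.808. At p = 27.1, D = 3766.94.
Ed = (dD/dp)·(p/D) = (-290.808) × (27.1/3766.94) = -2.0921…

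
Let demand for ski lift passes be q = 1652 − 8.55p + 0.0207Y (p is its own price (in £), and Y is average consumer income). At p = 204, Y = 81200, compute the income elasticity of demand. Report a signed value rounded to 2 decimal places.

At the given values, q = 1652 − 8.55(204) + 0.0207(81200) = 1588.64.
∂q/∂Y = 0.0207.
E = (0.0207) × (81200/1588.64) = 1.0580…

1.06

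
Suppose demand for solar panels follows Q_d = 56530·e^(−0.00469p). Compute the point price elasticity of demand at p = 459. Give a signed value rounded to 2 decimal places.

dQ_d/dp = −0.00469·Q_d = -30.7994. At p = 459, Q_d = 6567.03.
Ed = (dQ_d/dp)·(p/Q_d) = (-30.7994) × (459/6567.03) = -2.1527…

-2.15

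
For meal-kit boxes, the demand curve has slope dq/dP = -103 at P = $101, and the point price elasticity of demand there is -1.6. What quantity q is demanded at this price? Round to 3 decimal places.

Ed = (dq/dP)·(P/q) ⇒ q = (dq/dP)·P/Ed = (-103)·101/(-1.6) = 6501.875

6501.875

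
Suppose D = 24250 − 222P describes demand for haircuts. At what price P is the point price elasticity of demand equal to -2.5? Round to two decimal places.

Ed = −222P/(24250 − 222P). Set this equal to -2.5:
222P = 2.5·(24250 − 222P) ⇒ 222P(1 + 2.5) = 2.5·24250
P = 2.5·24250 / (222·3.5) = 78.0244…

78.02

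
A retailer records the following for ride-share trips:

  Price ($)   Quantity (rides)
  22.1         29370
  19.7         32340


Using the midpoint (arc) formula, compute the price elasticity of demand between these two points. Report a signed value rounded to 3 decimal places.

%ΔQ = (32340 − 29370) / [(29370 + 32340)/2] = 2970/30855 = 0.096256…
%ΔP = (19.7 − 22.1) / [(22.1 + 19.7)/2] = -2.4/20.9 = -0.114832…
Arc Ed = %ΔQ / %ΔP = (2970/30855) / (-2.4/20.9) = -0.83823…

-0.838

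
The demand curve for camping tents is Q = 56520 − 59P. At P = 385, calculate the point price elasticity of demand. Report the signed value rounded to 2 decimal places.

dQ/dP = −59. At P = 385, Q = 56520 − 59(385) = 33805.
Ed = (dQ/dP)·(P/Q) = −59 × (385/33805) = -0.6719…

-0.67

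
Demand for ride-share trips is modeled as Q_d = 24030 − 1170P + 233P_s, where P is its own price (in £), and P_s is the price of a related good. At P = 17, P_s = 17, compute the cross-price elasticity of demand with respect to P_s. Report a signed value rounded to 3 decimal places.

At the given values, Q_d = 24030 − 1170(17) + 233(17) = 8101.
∂Q_d/∂P_s = 233.
E = (233) × (17/8101) = 0.48895…

0.489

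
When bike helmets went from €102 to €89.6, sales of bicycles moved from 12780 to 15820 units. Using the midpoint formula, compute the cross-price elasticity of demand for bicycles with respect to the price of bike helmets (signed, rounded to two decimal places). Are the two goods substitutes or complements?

-1.64; complements

%ΔQ_{bicycles} = (15820 − 12780)/avg = 3040/14300 = 0.212587…
%ΔP_{bike helmets} = (89.6 − 102)/avg = -12.4/95.8 = -0.129436…
E_cross = (3040/14300) / (-12.4/95.8) = -1.6424…
E_cross < 0 ⇒ the goods are complements.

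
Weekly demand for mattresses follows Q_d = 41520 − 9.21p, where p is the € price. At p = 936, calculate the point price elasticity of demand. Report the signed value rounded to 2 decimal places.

dQ_d/dp = −9.21. At p = 936, Q_d = 41520 − 9.21(936) = 32899.44.
Ed = (dQ_d/dp)·(p/Q_d) = −9.21 × (936/32899.44) = -0.2620…

-0.26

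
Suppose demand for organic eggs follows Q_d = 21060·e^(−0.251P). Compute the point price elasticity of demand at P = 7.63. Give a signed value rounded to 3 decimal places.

-1.915

dQ_d/dP = −0.251·Q_d = -778.757. At P = 7.63, Q_d = 3102.62.
Ed = (dQ_d/dP)·(P/Q_d) = (-778.757) × (7.63/3102.62) = -1.91513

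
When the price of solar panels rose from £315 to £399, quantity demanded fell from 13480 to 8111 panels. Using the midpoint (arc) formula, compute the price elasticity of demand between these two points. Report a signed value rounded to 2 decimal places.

%ΔQ = (8111 − 13480) / [(13480 + 8111)/2] = -5369/10795.5 = -0.497336…
%ΔP = (399 − 315) / [(315 + 399)/2] = 84/357 = 0.235294…
Arc Ed = %ΔQ / %ΔP = (-5369/10795.5) / (84/357) = -2.1136…

-2.11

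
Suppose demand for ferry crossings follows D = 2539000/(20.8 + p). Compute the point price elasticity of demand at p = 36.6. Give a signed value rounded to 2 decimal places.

dD/dp = −2539000/(20.8 + p)² = -770.618. At p = 36.6, D = 44233.4.
Ed = (dD/dp)·(p/D) = (-770.618) × (36.6/44233.4) = -0.6376…

-0.64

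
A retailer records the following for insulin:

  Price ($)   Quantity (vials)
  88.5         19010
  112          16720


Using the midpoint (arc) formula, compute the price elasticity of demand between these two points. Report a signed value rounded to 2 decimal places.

%ΔQ = (16720 − 19010) / [(19010 + 16720)/2] = -2290/17865 = -0.128183…
%ΔP = (112 − 88.5) / [(88.5 + 112)/2] = 23.5/100.25 = 0.234413…
Arc Ed = %ΔQ / %ΔP = (-2290/17865) / (23.5/100.25) = -0.5468…

-0.55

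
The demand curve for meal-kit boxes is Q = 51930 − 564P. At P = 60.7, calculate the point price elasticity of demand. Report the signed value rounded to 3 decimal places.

dQ/dP = −564. At P = 60.7, Q = 51930 − 564(60.7) = 17695.2.
Ed = (dQ/dP)·(P/Q) = −564 × (60.7/17695.2) = -1.93469…

-1.935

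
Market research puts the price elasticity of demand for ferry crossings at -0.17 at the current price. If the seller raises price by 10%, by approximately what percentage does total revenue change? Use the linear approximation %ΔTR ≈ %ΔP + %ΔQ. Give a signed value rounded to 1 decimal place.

%ΔQ ≈ Ed × %ΔP = (-0.17) × (+10%) = -1.7000%
%ΔTR ≈ %ΔP + %ΔQ = (+10%) + (-1.7000%) = +8.3000%

+8.3%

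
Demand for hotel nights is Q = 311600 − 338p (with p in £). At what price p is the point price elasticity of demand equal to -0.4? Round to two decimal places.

263.40

Ed = −338p/(311600 − 338p). Set this equal to -0.4:
338p = 0.4·(311600 − 338p) ⇒ 338p(1 + 0.4) = 0.4·311600
p = 0.4·311600 / (338·1.4) = 263.3981…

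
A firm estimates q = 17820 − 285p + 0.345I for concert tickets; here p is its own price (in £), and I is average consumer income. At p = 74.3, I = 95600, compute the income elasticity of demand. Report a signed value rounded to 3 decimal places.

1.113

At the given values, q = 17820 − 285(74.3) + 0.345(95600) = 29626.5.
∂q/∂I = 0.345.
E = (0.345) × (95600/29626.5) = 1.11326…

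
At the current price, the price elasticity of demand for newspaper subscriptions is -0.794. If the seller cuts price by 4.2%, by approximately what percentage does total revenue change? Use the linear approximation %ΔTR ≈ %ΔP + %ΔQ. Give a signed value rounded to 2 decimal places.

-0.87%

%ΔQ ≈ Ed × %ΔP = (-0.794) × (-4.2%) = +3.3348%
%ΔTR ≈ %ΔP + %ΔQ = (-4.2%) + (+3.3348%) = -0.8652%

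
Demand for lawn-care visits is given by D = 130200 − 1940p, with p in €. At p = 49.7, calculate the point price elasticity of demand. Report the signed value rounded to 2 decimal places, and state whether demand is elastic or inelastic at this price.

-2.85; elastic

dD/dp = −1940. At p = 49.7, D = 130200 − 1940(49.7) = 33782.
Ed = (dD/dp)·(p/D) = −1940 × (49.7/33782) = -2.8541…
|Ed| = 2.85 > 1, so demand is elastic.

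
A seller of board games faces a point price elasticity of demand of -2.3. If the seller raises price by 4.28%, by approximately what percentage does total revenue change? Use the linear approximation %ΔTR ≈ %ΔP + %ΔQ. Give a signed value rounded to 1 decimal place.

-5.6%

%ΔQ ≈ Ed × %ΔP = (-2.3) × (+4.28%) = -9.8440%
%ΔTR ≈ %ΔP + %ΔQ = (+4.28%) + (-9.8440%) = -5.5640%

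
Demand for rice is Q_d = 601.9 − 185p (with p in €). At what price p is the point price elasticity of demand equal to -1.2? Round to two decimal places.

1.77

Ed = −185p/(601.9 − 185p). Set this equal to -1.2:
185p = 1.2·(601.9 − 185p) ⇒ 185p(1 + 1.2) = 1.2·601.9
p = 1.2·601.9 / (185·2.2) = 1.7746…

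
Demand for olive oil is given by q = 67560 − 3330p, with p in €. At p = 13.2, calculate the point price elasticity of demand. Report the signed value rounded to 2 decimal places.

dq/dp = −3330. At p = 13.2, q = 67560 − 3330(13.2) = 23604.
Ed = (dq/dp)·(p/q) = −3330 × (13.2/23604) = -1.8622…

-1.86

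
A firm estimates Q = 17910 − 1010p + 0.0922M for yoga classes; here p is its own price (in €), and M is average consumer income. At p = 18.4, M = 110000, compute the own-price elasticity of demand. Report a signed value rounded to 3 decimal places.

-1.963

At the given values, Q = 17910 − 1010(18.4) + 0.0922(110000) = 9468.
∂Q/∂p = −1010.
E = (-1010) × (18.4/9468) = -1.96282…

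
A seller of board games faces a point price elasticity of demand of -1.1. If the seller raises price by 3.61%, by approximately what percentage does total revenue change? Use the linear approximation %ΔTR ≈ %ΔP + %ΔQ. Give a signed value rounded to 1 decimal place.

%ΔQ ≈ Ed × %ΔP = (-1.1) × (+3.61%) = -3.9710%
%ΔTR ≈ %ΔP + %ΔQ = (+3.61%) + (-3.9710%) = -0.3610%

-0.4%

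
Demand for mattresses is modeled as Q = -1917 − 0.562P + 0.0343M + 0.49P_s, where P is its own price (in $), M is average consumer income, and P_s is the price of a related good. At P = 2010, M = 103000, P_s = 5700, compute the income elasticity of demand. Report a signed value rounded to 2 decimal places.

At the given values, Q = -1917 − 0.562(2010) + 0.0343(103000) + 0.49(5700) = 3279.28.
∂Q/∂M = 0.0343.
E = (0.0343) × (103000/3279.28) = 1.0773…

1.08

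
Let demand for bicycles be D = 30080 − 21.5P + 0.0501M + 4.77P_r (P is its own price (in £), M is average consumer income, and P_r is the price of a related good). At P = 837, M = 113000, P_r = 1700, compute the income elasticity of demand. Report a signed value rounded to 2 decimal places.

0.22

At the given values, D = 30080 − 21.5(837) + 0.0501(113000) + 4.77(1700) = 25854.8.
∂D/∂M = 0.0501.
E = (0.0501) × (113000/25854.8) = 0.2189…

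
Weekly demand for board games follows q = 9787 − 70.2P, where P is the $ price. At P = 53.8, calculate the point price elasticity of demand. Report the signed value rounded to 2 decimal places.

dq/dP = −70.2. At P = 53.8, q = 9787 − 70.2(53.8) = 6010.24.
Ed = (dq/dP)·(P/q) = −70.2 × (53.8/6010.24) = -0.6283…

-0.63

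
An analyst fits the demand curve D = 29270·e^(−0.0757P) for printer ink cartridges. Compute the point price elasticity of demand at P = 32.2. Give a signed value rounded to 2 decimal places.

-2.44

dD/dP = −0.0757·D = -193.601. At P = 32.2, D = 2557.48.
Ed = (dD/dP)·(P/D) = (-193.601) × (32.2/2557.48) = -2.4375…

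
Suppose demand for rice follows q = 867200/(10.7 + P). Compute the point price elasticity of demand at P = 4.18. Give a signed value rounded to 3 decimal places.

dq/dP = −867200/(10.7 + P)² = -3916.64. At P = 4.18, q = 58279.6.
Ed = (dq/dP)·(P/q) = (-3916.64) × (4.18/58279.6) = -0.28091…

-0.281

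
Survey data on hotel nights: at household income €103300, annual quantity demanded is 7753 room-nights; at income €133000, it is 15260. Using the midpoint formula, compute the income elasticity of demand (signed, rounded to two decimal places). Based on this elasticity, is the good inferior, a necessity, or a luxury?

%ΔQ = (15260 − 7753)/[( 7753 + 15260)/2] = 7507/11506.5 = 0.652413…
%ΔIncome = (133000 − 103300)/[( 103300 + 133000)/2] = 29700/118150 = 0.251375…
E_income = (7507/11506.5) / (29700/118150) = 2.5953…
E_income > 1 ⇒ normal good, luxury.

2.60; luxury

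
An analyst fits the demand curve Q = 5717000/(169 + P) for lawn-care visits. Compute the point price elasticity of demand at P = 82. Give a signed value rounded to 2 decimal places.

-0.33

dQ/dP = −5717000/(169 + P)² = -90.7446. At P = 82, Q = 22776.9.
Ed = (dQ/dP)·(P/Q) = (-90.7446) × (82/22776.9) = -0.3266…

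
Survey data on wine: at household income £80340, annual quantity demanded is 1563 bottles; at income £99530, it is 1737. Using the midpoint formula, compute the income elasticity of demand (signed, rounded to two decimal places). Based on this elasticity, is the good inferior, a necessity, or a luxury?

0.49; necessity

%ΔQ = (1737 − 1563)/[( 1563 + 1737)/2] = 174/1650 = 0.105454…
%ΔIncome = (99530 − 80340)/[( 80340 + 99530)/2] = 19190/89935 = 0.213376…
E_income = (174/1650) / (19190/89935) = 0.4942…
0 < E_income < 1 ⇒ normal good, necessity.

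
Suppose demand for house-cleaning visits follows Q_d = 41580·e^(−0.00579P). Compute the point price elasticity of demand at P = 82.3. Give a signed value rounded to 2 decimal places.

-0.48

dQ_d/dP = −0.00579·Q_d = -149.491. At P = 82.3, Q_d = 25818.8.
Ed = (dQ_d/dP)·(P/Q_d) = (-149.491) × (82.3/25818.8) = -0.4765…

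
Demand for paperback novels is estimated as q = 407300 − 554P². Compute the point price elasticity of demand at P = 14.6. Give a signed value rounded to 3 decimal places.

-0.817

dq/dP = −2·554·P = -16176.8. At P = 14.6, q = 289209.36.
Ed = (dq/dP)·(P/q) = (-16176.8) × (14.6/289209.36) = -0.81664…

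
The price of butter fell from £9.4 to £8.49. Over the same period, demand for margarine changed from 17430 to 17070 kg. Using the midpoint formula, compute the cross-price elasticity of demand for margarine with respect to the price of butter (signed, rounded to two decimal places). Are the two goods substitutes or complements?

0.21; substitutes

%ΔQ_{margarine} = (17070 − 17430)/avg = -360/17250 = -0.020869…
%ΔP_{butter} = (8.49 − 9.4)/avg = -0.91/8.945 = -0.101732…
E_cross = (-360/17250) / (-0.91/8.945) = 0.2051…
E_cross > 0 ⇒ the goods are substitutes.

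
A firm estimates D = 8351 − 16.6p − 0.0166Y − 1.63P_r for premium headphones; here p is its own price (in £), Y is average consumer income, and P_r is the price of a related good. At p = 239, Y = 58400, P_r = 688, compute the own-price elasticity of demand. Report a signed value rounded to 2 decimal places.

-1.73

At the given values, D = 8351 − 16.6(239) − 0.0166(58400) − 1.63(688) = 2292.72.
∂D/∂p = −16.6.
E = (-16.6) × (239/2292.72) = -1.7304…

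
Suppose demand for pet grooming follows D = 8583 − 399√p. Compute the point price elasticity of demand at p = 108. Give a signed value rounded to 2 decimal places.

-0.47

dD/dp = −399/(2√p) = -19.1969. At p = 108, D = 4436.47.
Ed = (dD/dp)·(p/D) = (-19.1969) × (108/4436.47) = -0.4673…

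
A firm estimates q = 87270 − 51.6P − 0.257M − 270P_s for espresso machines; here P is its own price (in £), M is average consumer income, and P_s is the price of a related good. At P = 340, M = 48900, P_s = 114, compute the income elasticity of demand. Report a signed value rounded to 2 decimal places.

At the given values, q = 87270 − 51.6(340) − 0.257(48900) − 270(114) = 26378.7.
∂q/∂M = -0.257.
E = (-0.257) × (48900/26378.7) = -0.4764…

-0.48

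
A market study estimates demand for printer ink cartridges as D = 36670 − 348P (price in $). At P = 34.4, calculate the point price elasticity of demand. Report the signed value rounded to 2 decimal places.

dD/dP = −348. At P = 34.4, D = 36670 − 348(34.4) = 24698.8.
Ed = (dD/dP)·(P/D) = −348 × (34.4/24698.8) = -0.4846…

-0.48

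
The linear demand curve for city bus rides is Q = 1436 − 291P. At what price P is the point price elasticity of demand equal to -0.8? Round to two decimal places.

Ed = −291P/(1436 − 291P). Set this equal to -0.8:
291P = 0.8·(1436 − 291P) ⇒ 291P(1 + 0.8) = 0.8·1436
P = 0.8·1436 / (291·1.8) = 2.1932…

2.19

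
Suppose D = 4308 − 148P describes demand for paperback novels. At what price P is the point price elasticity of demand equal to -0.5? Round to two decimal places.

Ed = −148P/(4308 − 148P). Set this equal to -0.5:
148P = 0.5·(4308 − 148P) ⇒ 148P(1 + 0.5) = 0.5·4308
P = 0.5·4308 / (148·1.5) = 9.7027…

9.70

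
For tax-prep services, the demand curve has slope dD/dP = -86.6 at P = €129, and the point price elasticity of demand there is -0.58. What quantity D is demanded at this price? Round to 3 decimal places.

Ed = (dD/dP)·(P/D) ⇒ D = (dD/dP)·P/Ed = (-86.6)·129/(-0.58) = 19261.03448…

19261.034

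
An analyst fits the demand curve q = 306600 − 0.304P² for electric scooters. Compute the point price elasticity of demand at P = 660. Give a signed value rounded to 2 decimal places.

-1.52

dq/dP = −2·0.304·P = -401.28. At P = 660, q = 174177.6.
Ed = (dq/dP)·(P/q) = (-401.28) × (660/174177.6) = -1.5205…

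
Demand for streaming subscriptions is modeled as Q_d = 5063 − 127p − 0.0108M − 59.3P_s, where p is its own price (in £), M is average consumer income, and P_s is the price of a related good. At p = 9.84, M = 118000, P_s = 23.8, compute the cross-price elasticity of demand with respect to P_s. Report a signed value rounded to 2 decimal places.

-1.25

At the given values, Q_d = 5063 − 127(9.84) − 0.0108(118000) − 59.3(23.8) = 1127.58.
∂Q_d/∂P_s = -59.3.
E = (-59.3) × (23.8/1127.58) = -1.2516…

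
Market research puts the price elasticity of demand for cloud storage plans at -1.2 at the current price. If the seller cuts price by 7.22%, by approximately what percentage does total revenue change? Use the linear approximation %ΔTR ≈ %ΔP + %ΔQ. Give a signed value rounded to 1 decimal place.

%ΔQ ≈ Ed × %ΔP = (-1.2) × (-7.22%) = +8.6640%
%ΔTR ≈ %ΔP + %ΔQ = (-7.22%) + (+8.6640%) = +1.4440%

+1.4%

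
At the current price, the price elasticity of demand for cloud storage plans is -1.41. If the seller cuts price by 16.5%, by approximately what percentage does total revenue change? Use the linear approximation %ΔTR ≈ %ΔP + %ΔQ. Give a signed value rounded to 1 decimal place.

%ΔQ ≈ Ed × %ΔP = (-1.41) × (-16.5%) = +23.2650%
%ΔTR ≈ %ΔP + %ΔQ = (-16.5%) + (+23.2650%) = +6.7650%

+6.8%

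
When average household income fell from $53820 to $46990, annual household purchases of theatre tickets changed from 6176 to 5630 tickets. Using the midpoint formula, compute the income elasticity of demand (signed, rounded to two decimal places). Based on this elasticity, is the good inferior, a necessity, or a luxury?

0.68; necessity

%ΔQ = (5630 − 6176)/[( 6176 + 5630)/2] = -546/5903 = -0.092495…
%ΔIncome = (46990 − 53820)/[( 53820 + 46990)/2] = -6830/50405 = -0.135502…
E_income = (-546/5903) / (-6830/50405) = 0.6826…
0 < E_income < 1 ⇒ normal good, necessity.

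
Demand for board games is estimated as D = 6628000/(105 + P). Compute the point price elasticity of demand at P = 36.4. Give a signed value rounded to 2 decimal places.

-0.26

dD/dP = −6628000/(105 + P)² = -331.5. At P = 36.4, D = 46874.1.
Ed = (dD/dP)·(P/D) = (-331.5) × (36.4/46874.1) = -0.2574…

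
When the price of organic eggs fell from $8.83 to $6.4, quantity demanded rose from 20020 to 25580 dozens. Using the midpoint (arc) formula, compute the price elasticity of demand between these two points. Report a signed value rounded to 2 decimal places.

%ΔQ = (25580 − 20020) / [(20020 + 25580)/2] = 5560/22800 = 0.243859…
%ΔP = (6.4 − 8.83) / [(8.83 + 6.4)/2] = -2.43/7.615 = -0.319107…
Arc Ed = %ΔQ / %ΔP = (5560/22800) / (-2.43/7.615) = -0.7641…

-0.76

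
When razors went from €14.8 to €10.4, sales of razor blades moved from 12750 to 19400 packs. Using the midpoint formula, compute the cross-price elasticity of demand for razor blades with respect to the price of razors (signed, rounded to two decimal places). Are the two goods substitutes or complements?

-1.18; complements

%ΔQ_{razor blades} = (19400 − 12750)/avg = 6650/16075 = 0.413685…
%ΔP_{razors} = (10.4 − 14.8)/avg = -4.4/12.6 = -0.349206…
E_cross = (6650/16075) / (-4.4/12.6) = -1.1846…
E_cross < 0 ⇒ the goods are complements.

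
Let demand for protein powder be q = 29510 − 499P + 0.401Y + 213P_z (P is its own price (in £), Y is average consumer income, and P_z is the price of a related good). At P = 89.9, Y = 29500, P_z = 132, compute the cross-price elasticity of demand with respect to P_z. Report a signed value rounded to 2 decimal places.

1.14

At the given values, q = 29510 − 499(89.9) + 0.401(29500) + 213(132) = 24595.4.
∂q/∂P_z = 213.
E = (213) × (132/24595.4) = 1.1431…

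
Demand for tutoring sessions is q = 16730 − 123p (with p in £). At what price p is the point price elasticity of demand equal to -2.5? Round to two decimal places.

97.15

Ed = −123p/(16730 − 123p). Set this equal to -2.5:
123p = 2.5·(16730 − 123p) ⇒ 123p(1 + 2.5) = 2.5·16730
p = 2.5·16730 / (123·3.5) = 97.1544…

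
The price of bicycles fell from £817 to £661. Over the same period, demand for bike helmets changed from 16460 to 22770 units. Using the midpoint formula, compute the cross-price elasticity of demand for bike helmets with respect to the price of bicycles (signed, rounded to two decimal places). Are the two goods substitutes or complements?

-1.52; complements

%ΔQ_{bike helmets} = (22770 − 16460)/avg = 6310/19615 = 0.321692…
%ΔP_{bicycles} = (661 − 817)/avg = -156/739 = -0.211096…
E_cross = (6310/19615) / (-156/739) = -1.5239…
E_cross < 0 ⇒ the goods are complements.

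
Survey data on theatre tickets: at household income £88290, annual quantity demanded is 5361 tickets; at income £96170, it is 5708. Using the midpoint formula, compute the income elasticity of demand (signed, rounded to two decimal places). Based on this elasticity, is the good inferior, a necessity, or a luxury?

%ΔQ = (5708 − 5361)/[( 5361 + 5708)/2] = 347/5534.5 = 0.062697…
%ΔIncome = (96170 − 88290)/[( 88290 + 96170)/2] = 7880/92230 = 0.085438…
E_income = (347/5534.5) / (7880/92230) = 0.7338…
0 < E_income < 1 ⇒ normal good, necessity.

0.73; necessity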